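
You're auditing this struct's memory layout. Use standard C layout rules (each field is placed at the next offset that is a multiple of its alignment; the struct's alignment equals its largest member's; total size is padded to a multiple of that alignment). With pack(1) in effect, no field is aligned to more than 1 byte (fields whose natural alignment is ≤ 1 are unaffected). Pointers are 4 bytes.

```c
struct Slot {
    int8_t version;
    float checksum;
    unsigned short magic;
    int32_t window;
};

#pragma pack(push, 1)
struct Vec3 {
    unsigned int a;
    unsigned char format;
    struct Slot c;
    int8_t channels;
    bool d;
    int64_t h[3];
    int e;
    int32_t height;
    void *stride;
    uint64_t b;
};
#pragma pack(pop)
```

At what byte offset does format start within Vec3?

4

Slot: 0..1  version  (1B, 1-aligned); 1..4  -- padding (3B); 4..8  checksum  (4B, 4-aligned); 8..10  magic  (2B, 2-aligned); 10..12  -- padding (2B); 12..16  window  (4B, 4-aligned); sizeof = 16, alignof = 4
0..4  a  (4B, 1-aligned)
4..5  format  (1B, 1-aligned)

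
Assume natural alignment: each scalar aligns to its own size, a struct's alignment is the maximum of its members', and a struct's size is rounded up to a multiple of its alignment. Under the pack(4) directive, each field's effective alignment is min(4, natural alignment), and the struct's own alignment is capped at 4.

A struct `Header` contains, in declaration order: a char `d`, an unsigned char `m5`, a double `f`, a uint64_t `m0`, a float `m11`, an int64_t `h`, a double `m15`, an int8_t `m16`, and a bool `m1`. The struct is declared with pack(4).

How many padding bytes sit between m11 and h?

0

@0: d [1B, align 1] → 1
@1: m5 [1B, align 1] → 2
+2 pad (align 4)
@4: f [8B, align 4] → 12
@12: m0 [8B, align 4] → 20
@20: m11 [4B, align 4] → 24
@24: h [8B, align 4] → 32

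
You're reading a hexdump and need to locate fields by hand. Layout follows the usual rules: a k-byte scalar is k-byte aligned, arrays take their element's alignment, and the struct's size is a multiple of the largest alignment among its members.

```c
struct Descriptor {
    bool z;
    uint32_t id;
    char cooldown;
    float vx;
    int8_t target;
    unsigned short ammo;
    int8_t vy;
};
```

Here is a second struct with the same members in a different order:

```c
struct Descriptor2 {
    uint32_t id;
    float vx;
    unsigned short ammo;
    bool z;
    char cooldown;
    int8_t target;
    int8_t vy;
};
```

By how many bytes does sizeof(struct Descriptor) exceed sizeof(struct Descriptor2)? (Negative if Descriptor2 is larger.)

z at 0 (size 1, align 1) → ends 1
pad 3 to align 4 for id
id at 4 (size 4, align 4) → ends 8
cooldown at 8 (size 1, align 1) → ends 9
pad 3 to align 4 for vx
vx at 12 (size 4, align 4) → ends 16
target at 16 (size 1, align 1) → ends 17
pad 1 to align 2 for ammo
ammo at 18 (size 2, align 2) → ends 20
vy at 20 (size 1, align 1) → ends 21
tail pad 3 to reach multiple of 4
total 24 bytes, alignment 4
— Descriptor2 —
id at 0 (size 4, align 4) → ends 4
vx at 4 (size 4, align 4) → ends 8
ammo at 8 (size 2, align 2) → ends 10
z at 10 (size 1, align 1) → ends 11
cooldown at 11 (size 1, align 1) → ends 12
target at 12 (size 1, align 1) → ends 13
vy at 13 (size 1, align 1) → ends 14
tail pad 2 to reach multiple of 4
total 16 bytes, alignment 4
24 − 16 = 8

8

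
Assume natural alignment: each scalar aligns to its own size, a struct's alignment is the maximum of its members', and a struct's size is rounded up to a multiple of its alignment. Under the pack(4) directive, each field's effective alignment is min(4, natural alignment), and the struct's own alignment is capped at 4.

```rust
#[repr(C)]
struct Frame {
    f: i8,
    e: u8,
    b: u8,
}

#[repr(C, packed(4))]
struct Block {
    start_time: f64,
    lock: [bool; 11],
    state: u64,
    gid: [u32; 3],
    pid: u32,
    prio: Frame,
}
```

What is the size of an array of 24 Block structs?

Frame: 0..1  f  (1B, 1-aligned); 1..2  e  (1B, 1-aligned); 2..3  b  (1B, 1-aligned); sizeof = 3, alignof = 1
0..8  start_time  (8B, 4-aligned)
8..19  lock  (11B, 1-aligned)
19..20  -- padding (1B)
20..28  state  (8B, 4-aligned)
28..40  gid  (12B, 4-aligned)
40..44  pid  (4B, 4-aligned)
44..47  prio  (3B, 1-aligned)
47..48  -- tail padding (1B)
sizeof = 48, alignof = 4
array of 24: 24 × 48 = 1152

1152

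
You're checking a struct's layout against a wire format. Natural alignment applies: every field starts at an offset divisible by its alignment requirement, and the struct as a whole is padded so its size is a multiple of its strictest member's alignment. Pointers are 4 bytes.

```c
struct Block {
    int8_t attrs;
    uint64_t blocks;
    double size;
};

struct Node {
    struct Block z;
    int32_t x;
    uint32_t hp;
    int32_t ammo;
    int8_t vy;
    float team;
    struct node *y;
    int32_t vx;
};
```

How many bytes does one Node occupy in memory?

Block: 0..1  attrs  (1B, 1-aligned); 1..8  -- padding (7B); 8..16  blocks  (8B, 8-aligned); 16..24  size  (8B, 8-aligned); sizeof = 24, alignof = 8
0..24  z  (24B, 8-aligned)
24..28  x  (4B, 4-aligned)
28..32  hp  (4B, 4-aligned)
32..36  ammo  (4B, 4-aligned)
36..37  vy  (1B, 1-aligned)
37..40  -- padding (3B)
40..44  team  (4B, 4-aligned)
44..48  y  (4B, 4-aligned)
48..52  vx  (4B, 4-aligned)
52..56  -- tail padding (4B)
sizeof = 56, alignof = 8

56 bytes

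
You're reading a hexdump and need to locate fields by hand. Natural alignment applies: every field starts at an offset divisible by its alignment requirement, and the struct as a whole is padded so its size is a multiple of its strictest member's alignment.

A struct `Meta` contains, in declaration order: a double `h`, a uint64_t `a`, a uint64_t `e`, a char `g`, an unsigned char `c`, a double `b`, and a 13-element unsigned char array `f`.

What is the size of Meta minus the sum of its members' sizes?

9

0..8  h  (8B, 8-aligned)
8..16  a  (8B, 8-aligned)
16..24  e  (8B, 8-aligned)
24..25  g  (1B, 1-aligned)
25..26  c  (1B, 1-aligned)
26..32  -- padding (6B)
32..40  b  (8B, 8-aligned)
40..53  f  (13B, 1-aligned)
53..56  -- tail padding (3B)
sizeof = 56, alignof = 8
data bytes 47, size 56 → padding 9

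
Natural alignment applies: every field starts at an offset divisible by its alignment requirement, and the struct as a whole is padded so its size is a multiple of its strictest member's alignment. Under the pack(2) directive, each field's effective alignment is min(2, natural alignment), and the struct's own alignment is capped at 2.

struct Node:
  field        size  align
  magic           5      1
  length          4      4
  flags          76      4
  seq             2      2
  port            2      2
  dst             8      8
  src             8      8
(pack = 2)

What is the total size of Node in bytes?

magic at 0 (size 5, align 1) → ends 5
pad 1 to align 2 for length
length at 6 (size 4, align 2) → ends 10
flags at 10 (size 76, align 2) → ends 86
seq at 86 (size 2, align 2) → ends 88
port at 88 (size 2, align 2) → ends 90
dst at 90 (size 8, align 2) → ends 98
src at 98 (size 8, align 2) → ends 106
total 106 bytes, alignment 2

106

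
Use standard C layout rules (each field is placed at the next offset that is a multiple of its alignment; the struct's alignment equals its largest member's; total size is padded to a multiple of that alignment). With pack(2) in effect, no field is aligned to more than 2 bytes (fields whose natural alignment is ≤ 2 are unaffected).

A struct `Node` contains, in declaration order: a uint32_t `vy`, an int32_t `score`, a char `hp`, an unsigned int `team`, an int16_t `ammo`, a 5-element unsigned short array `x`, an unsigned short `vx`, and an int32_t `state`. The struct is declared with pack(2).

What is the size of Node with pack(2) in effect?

32

@0: vy [4B, align 2] → 4
@4: score [4B, align 2] → 8
@8: hp [1B, align 1] → 9
+1 pad (align 2)
@10: team [4B, align 2] → 14
@14: ammo [2B, align 2] → 16
@16: x [10B, align 2] → 26
@26: vx [2B, align 2] → 28
@28: state [4B, align 2] → 32
size 32, align 2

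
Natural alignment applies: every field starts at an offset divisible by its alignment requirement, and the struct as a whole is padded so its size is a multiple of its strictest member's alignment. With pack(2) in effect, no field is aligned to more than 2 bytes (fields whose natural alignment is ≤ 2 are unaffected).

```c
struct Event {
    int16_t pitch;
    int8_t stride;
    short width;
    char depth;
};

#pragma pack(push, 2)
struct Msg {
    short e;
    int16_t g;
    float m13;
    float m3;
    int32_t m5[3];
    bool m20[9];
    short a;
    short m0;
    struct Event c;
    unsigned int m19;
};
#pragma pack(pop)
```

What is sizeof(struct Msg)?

Event: 0..2  pitch  (2B, 2-aligned); 2..3  stride  (1B, 1-aligned); 3..4  -- padding (1B); 4..6  width  (2B, 2-aligned); 6..7  depth  (1B, 1-aligned); 7..8  -- tail padding (1B); sizeof = 8, alignof = 2
0..2  e  (2B, 2-aligned)
2..4  g  (2B, 2-aligned)
4..8  m13  (4B, 2-aligned)
8..12  m3  (4B, 2-aligned)
12..24  m5  (12B, 2-aligned)
24..33  m20  (9B, 1-aligned)
33..34  -- padding (1B)
34..36  a  (2B, 2-aligned)
36..38  m0  (2B, 2-aligned)
38..46  c  (8B, 2-aligned)
46..50  m19  (4B, 2-aligned)
sizeof = 50, alignof = 2

50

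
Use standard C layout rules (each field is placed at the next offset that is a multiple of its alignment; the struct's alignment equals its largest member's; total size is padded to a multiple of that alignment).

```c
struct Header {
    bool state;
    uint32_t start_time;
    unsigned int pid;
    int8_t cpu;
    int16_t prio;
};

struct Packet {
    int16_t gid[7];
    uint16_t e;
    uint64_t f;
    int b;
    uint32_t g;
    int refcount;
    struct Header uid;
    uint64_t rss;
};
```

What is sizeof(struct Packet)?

64 bytes

Header: state at 0 (size 1, align 1) → ends 1; pad 3 to align 4 for start_time; start_time at 4 (size 4, align 4) → ends 8; pid at 8 (size 4, align 4) → ends 12; cpu at 12 (size 1, align 1) → ends 13; pad 1 to align 2 for prio; prio at 14 (size 2, align 2) → ends 16; total 16 bytes, alignment 4
gid at 0 (size 14, align 2) → ends 14
e at 14 (size 2, align 2) → ends 16
f at 16 (size 8, align 8) → ends 24
b at 24 (size 4, align 4) → ends 28
g at 28 (size 4, align 4) → ends 32
refcount at 32 (size 4, align 4) → ends 36
uid at 36 (size 16, align 4) → ends 52
pad 4 to align 8 for rss
rss at 56 (size 8, align 8) → ends 64
total 64 bytes, alignment 8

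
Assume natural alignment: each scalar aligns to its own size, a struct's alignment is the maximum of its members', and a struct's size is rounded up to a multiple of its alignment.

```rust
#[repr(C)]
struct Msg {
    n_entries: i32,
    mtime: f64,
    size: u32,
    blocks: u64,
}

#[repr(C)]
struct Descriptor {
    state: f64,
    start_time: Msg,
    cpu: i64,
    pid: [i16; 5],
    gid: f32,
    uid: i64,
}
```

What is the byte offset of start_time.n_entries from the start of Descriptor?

8

Msg: @0: n_entries [4B, align 4] → 4; +4 pad (align 8); @8: mtime [8B, align 8] → 16; @16: size [4B, align 4] → 20; +4 pad (align 8); @24: blocks [8B, align 8] → 32; size 32, align 8
@0: state [8B, align 8] → 8
@8: start_time [32B, align 8] → 40
within Msg: n_entries at 0
8 + 0 = 8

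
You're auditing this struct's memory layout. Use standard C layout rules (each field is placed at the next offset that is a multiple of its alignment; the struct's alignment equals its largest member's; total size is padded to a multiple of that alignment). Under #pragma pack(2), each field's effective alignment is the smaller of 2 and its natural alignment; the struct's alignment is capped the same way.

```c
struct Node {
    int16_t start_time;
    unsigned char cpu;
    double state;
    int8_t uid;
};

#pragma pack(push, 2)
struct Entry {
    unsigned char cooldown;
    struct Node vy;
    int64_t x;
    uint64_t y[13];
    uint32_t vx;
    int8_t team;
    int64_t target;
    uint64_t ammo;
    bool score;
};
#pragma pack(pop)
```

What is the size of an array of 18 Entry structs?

2916

Node: @0: start_time [2B, align 2] → 2; @2: cpu [1B, align 1] → 3; +5 pad (align 8); @8: state [8B, align 8] → 16; @16: uid [1B, align 1] → 17; +7 tail pad (align 8); size 24, align 8
@0: cooldown [1B, align 1] → 1
+1 pad (align 2)
@2: vy [24B, align 2] → 26
@26: x [8B, align 2] → 34
@34: y [104B, align 2] → 138
@138: vx [4B, align 2] → 142
@142: team [1B, align 1] → 143
+1 pad (align 2)
@144: target [8B, align 2] → 152
@152: ammo [8B, align 2] → 160
@160: score [1B, align 1] → 161
+1 tail pad (align 2)
size 162, align 2
array of 18: 18 × 162 = 2916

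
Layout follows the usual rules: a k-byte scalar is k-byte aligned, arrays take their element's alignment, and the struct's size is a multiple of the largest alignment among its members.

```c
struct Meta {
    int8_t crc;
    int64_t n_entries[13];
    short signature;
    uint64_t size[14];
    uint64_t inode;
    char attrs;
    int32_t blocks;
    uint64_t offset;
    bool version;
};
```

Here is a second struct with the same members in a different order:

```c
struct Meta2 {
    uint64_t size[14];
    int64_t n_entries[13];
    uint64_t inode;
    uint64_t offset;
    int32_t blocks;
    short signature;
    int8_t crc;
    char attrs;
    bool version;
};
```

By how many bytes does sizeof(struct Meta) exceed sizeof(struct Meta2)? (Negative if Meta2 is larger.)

@0: crc [1B, align 1] → 1
+7 pad (align 8)
@8: n_entries [104B, align 8] → 112
@112: signature [2B, align 2] → 114
+6 pad (align 8)
@120: size [112B, align 8] → 232
@232: inode [8B, align 8] → 240
@240: attrs [1B, align 1] → 241
+3 pad (align 4)
@244: blocks [4B, align 4] → 248
@248: offset [8B, align 8] → 256
@256: version [1B, align 1] → 257
+7 tail pad (align 8)
size 264, align 8
— Meta2 —
@0: size [112B, align 8] → 112
@112: n_entries [104B, align 8] → 216
@216: inode [8B, align 8] → 224
@224: offset [8B, align 8] → 232
@232: blocks [4B, align 4] → 236
@236: signature [2B, align 2] → 238
@238: crc [1B, align 1] → 239
@239: attrs [1B, align 1] → 240
@240: version [1B, align 1] → 241
+7 tail pad (align 8)
size 248, align 8
264 − 248 = 16

16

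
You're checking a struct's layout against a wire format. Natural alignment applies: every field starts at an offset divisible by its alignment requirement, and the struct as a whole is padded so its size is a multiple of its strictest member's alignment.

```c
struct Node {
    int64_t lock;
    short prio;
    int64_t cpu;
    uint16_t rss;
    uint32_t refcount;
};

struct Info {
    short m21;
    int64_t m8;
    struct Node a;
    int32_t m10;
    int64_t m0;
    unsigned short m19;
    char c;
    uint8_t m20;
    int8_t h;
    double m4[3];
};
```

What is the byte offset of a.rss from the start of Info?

Node: @0: lock [8B, align 8] → 8; @8: prio [2B, align 2] → 10; +6 pad (align 8); @16: cpu [8B, align 8] → 24; @24: rss [2B, align 2] → 26; +2 pad (align 4); @28: refcount [4B, align 4] → 32; size 32, align 8
@0: m21 [2B, align 2] → 2
+6 pad (align 8)
@8: m8 [8B, align 8] → 16
@16: a [32B, align 8] → 48
within Node: rss at 24
16 + 24 = 40

40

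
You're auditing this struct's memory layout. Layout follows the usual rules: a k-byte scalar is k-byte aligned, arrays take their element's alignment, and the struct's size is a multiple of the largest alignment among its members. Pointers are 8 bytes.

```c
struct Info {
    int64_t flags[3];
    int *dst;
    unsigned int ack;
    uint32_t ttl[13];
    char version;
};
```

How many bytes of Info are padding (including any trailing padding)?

flags at 0 (size 24, align 8) → ends 24
dst at 24 (size 8, align 8) → ends 32
ack at 32 (size 4, align 4) → ends 36
ttl at 36 (size 52, align 4) → ends 88
version at 88 (size 1, align 1) → ends 89
tail pad 7 to reach multiple of 8
total 96 bytes, alignment 8
data bytes 89, size 96 → padding 7

7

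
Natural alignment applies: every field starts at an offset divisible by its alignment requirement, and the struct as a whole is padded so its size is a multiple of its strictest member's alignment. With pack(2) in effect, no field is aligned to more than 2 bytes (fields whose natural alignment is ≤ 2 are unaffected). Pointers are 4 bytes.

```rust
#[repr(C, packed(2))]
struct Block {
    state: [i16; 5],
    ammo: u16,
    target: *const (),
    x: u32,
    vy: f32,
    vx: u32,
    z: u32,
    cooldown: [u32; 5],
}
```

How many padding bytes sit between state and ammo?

0..10  state  (10B, 2-aligned)
10..12  ammo  (2B, 2-aligned)

0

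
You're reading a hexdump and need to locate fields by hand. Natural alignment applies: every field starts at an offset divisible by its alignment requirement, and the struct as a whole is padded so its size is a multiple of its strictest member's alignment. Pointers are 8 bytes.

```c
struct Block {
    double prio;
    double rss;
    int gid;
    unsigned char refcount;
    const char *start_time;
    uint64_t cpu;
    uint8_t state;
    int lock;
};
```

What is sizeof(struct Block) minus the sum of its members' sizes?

@0: prio [8B, align 8] → 8
@8: rss [8B, align 8] → 16
@16: gid [4B, align 4] → 20
@20: refcount [1B, align 1] → 21
+3 pad (align 8)
@24: start_time [8B, align 8] → 32
@32: cpu [8B, align 8] → 40
@40: state [1B, align 1] → 41
+3 pad (align 4)
@44: lock [4B, align 4] → 48
size 48, align 8
data bytes 42, size 48 → padding 6

6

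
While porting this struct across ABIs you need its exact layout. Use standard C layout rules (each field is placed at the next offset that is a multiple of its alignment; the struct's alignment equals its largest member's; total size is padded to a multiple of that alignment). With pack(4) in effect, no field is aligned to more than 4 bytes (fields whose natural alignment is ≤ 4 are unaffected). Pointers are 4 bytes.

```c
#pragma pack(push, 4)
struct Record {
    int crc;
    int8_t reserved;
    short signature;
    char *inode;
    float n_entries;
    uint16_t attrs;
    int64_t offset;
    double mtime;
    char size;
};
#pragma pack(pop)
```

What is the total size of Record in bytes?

0..4  crc  (4B, 4-aligned)
4..5  reserved  (1B, 1-aligned)
5..6  -- padding (1B)
6..8  signature  (2B, 2-aligned)
8..12  inode  (4B, 4-aligned)
12..16  n_entries  (4B, 4-aligned)
16..18  attrs  (2B, 2-aligned)
18..20  -- padding (2B)
20..28  offset  (8B, 4-aligned)
28..36  mtime  (8B, 4-aligned)
36..37  size  (1B, 1-aligned)
37..40  -- tail padding (3B)
sizeof = 40, alignof = 4

40 bytes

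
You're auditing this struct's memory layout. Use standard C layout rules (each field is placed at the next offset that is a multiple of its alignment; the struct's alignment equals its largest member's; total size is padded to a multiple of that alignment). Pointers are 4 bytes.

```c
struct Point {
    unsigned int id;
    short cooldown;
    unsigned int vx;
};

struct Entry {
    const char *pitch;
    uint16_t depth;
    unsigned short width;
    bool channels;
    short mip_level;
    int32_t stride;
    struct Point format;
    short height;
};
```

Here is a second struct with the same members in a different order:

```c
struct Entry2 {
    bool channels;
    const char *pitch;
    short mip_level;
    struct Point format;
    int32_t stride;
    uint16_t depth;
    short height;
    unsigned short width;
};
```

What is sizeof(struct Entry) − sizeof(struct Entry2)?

Point: id at 0 (size 4, align 4) → ends 4; cooldown at 4 (size 2, align 2) → ends 6; pad 2 to align 4 for vx; vx at 8 (size 4, align 4) → ends 12; total 12 bytes, alignment 4
pitch at 0 (size 4, align 4) → ends 4
depth at 4 (size 2, align 2) → ends 6
width at 6 (size 2, align 2) → ends 8
channels at 8 (size 1, align 1) → ends 9
pad 1 to align 2 for mip_level
mip_level at 10 (size 2, align 2) → ends 12
stride at 12 (size 4, align 4) → ends 16
format at 16 (size 12, align 4) → ends 28
height at 28 (size 2, align 2) → ends 30
tail pad 2 to reach multiple of 4
total 32 bytes, alignment 4
— Entry2 —
channels at 0 (size 1, align 1) → ends 1
pad 3 to align 4 for pitch
pitch at 4 (size 4, align 4) → ends 8
mip_level at 8 (size 2, align 2) → ends 10
pad 2 to align 4 for format
format at 12 (size 12, align 4) → ends 24
stride at 24 (size 4, align 4) → ends 28
depth at 28 (size 2, align 2) → ends 30
height at 30 (size 2, align 2) → ends 32
width at 32 (size 2, align 2) → ends 34
tail pad 2 to reach multiple of 4
total 36 bytes, alignment 4
32 − 36 = -4

-4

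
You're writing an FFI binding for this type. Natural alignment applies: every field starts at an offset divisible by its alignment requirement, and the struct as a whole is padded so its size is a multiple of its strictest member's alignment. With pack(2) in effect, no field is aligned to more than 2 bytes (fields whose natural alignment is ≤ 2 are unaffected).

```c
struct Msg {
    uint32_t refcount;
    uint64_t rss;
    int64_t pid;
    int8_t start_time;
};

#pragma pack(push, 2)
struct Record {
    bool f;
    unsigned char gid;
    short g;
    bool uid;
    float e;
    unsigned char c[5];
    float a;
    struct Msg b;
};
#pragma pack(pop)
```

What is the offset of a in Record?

Msg: refcount at 0 (size 4, align 4) → ends 4; pad 4 to align 8 for rss; rss at 8 (size 8, align 8) → ends 16; pid at 16 (size 8, align 8) → ends 24; start_time at 24 (size 1, align 1) → ends 25; tail pad 7 to reach multiple of 8; total 32 bytes, alignment 8
f at 0 (size 1, align 1) → ends 1
gid at 1 (size 1, align 1) → ends 2
g at 2 (size 2, align 2) → ends 4
uid at 4 (size 1, align 1) → ends 5
pad 1 to align 2 for e
e at 6 (size 4, align 2) → ends 10
c at 10 (size 5, align 1) → ends 15
pad 1 to align 2 for a
a at 16 (size 4, align 2) → ends 20

16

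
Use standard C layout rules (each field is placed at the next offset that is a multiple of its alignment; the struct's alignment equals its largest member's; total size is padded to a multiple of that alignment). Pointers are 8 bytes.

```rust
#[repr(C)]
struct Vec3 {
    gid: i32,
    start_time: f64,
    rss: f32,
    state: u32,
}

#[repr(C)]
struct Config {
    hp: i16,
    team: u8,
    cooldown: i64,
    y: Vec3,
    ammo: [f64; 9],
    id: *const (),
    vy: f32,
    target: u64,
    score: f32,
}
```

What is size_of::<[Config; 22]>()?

Vec3: gid at 0 (size 4, align 4) → ends 4; pad 4 to align 8 for start_time; start_time at 8 (size 8, align 8) → ends 16; rss at 16 (size 4, align 4) → ends 20; state at 20 (size 4, align 4) → ends 24; total 24 bytes, alignment 8
hp at 0 (size 2, align 2) → ends 2
team at 2 (size 1, align 1) → ends 3
pad 5 to align 8 for cooldown
cooldown at 8 (size 8, align 8) → ends 16
y at 16 (size 24, align 8) → ends 40
ammo at 40 (size 72, align 8) → ends 112
id at 112 (size 8, align 8) → ends 120
vy at 120 (size 4, align 4) → ends 124
pad 4 to align 8 for target
target at 128 (size 8, align 8) → ends 136
score at 136 (size 4, align 4) → ends 140
tail pad 4 to reach multiple of 8
total 144 bytes, alignment 8
array of 22: 22 × 144 = 3168

3168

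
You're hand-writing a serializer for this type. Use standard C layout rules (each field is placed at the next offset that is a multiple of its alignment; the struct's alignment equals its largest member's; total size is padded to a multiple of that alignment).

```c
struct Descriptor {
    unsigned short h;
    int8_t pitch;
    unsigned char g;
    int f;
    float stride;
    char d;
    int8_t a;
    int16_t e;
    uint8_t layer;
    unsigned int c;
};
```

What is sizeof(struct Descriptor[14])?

@0: h [2B, align 2] → 2
@2: pitch [1B, align 1] → 3
@3: g [1B, align 1] → 4
@4: f [4B, align 4] → 8
@8: stride [4B, align 4] → 12
@12: d [1B, align 1] → 13
@13: a [1B, align 1] → 14
@14: e [2B, align 2] → 16
@16: layer [1B, align 1] → 17
+3 pad (align 4)
@20: c [4B, align 4] → 24
size 24, align 4
array of 14: 14 × 24 = 336

336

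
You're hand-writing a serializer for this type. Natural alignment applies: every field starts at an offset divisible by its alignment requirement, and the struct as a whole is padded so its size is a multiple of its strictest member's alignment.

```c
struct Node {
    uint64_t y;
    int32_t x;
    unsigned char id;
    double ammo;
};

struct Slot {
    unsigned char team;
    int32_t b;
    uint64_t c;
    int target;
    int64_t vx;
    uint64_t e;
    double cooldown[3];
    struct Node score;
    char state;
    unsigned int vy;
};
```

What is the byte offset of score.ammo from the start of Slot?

Node: 0..8  y  (8B, 8-aligned); 8..12  x  (4B, 4-aligned); 12..13  id  (1B, 1-aligned); 13..16  -- padding (3B); 16..24  ammo  (8B, 8-aligned); sizeof = 24, alignof = 8
0..1  team  (1B, 1-aligned)
1..4  -- padding (3B)
4..8  b  (4B, 4-aligned)
8..16  c  (8B, 8-aligned)
16..20  target  (4B, 4-aligned)
20..24  -- padding (4B)
24..32  vx  (8B, 8-aligned)
32..40  e  (8B, 8-aligned)
40..64  cooldown  (24B, 8-aligned)
64..88  score  (24B, 8-aligned)
within Node: ammo at 16
64 + 16 = 80

80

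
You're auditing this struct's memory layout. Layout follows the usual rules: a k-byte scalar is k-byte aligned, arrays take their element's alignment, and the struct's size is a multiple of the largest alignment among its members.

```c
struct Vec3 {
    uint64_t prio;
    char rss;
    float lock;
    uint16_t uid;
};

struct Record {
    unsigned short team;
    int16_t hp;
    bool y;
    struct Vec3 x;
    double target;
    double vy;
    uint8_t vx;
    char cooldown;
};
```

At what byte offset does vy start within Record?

Vec3: 0..8  prio  (8B, 8-aligned); 8..9  rss  (1B, 1-aligned); 9..12  -- padding (3B); 12..16  lock  (4B, 4-aligned); 16..18  uid  (2B, 2-aligned); 18..24  -- tail padding (6B); sizeof = 24, alignof = 8
0..2  team  (2B, 2-aligned)
2..4  hp  (2B, 2-aligned)
4..5  y  (1B, 1-aligned)
5..8  -- padding (3B)
8..32  x  (24B, 8-aligned)
32..40  target  (8B, 8-aligned)
40..48  vy  (8B, 8-aligned)

40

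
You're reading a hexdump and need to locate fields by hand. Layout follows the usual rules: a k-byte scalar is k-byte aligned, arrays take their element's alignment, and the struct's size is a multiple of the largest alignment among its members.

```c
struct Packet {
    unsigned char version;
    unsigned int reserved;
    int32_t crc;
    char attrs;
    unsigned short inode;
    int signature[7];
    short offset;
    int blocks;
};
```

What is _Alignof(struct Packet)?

4

member alignments: version=1, reserved=4, crc=4, attrs=1, inode=2, signature=4, offset=2, blocks=4
max = 4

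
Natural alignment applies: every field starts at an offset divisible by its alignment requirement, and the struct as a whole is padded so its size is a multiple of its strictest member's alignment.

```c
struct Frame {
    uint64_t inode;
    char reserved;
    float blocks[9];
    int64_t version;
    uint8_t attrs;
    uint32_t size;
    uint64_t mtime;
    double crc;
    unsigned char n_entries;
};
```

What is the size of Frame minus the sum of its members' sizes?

0..8  inode  (8B, 8-aligned)
8..9  reserved  (1B, 1-aligned)
9..12  -- padding (3B)
12..48  blocks  (36B, 4-aligned)
48..56  version  (8B, 8-aligned)
56..57  attrs  (1B, 1-aligned)
57..60  -- padding (3B)
60..64  size  (4B, 4-aligned)
64..72  mtime  (8B, 8-aligned)
72..80  crc  (8B, 8-aligned)
80..81  n_entries  (1B, 1-aligned)
81..88  -- tail padding (7B)
sizeof = 88, alignof = 8
data bytes 75, size 88 → padding 13

13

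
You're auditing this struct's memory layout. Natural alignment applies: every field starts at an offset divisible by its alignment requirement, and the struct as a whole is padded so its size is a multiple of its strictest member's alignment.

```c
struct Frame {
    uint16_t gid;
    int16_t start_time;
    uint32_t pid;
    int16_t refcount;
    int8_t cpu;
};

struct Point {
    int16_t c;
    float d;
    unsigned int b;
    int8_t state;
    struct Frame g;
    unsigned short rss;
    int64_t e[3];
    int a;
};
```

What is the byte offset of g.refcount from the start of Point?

Frame: 0..2  gid  (2B, 2-aligned); 2..4  start_time  (2B, 2-aligned); 4..8  pid  (4B, 4-aligned); 8..10  refcount  (2B, 2-aligned); 10..11  cpu  (1B, 1-aligned); 11..12  -- tail padding (1B); sizeof = 12, alignof = 4
0..2  c  (2B, 2-aligned)
2..4  -- padding (2B)
4..8  d  (4B, 4-aligned)
8..12  b  (4B, 4-aligned)
12..13  state  (1B, 1-aligned)
13..16  -- padding (3B)
16..28  g  (12B, 4-aligned)
within Frame: refcount at 8
16 + 8 = 24

24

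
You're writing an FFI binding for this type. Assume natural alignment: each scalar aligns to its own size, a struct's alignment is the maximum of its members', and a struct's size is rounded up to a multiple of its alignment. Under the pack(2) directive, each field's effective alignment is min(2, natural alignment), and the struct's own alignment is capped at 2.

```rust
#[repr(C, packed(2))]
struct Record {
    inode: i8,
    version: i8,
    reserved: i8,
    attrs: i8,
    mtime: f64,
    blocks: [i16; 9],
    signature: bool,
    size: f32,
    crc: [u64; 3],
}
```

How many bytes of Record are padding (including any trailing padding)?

0..1  inode  (1B, 1-aligned)
1..2  version  (1B, 1-aligned)
2..3  reserved  (1B, 1-aligned)
3..4  attrs  (1B, 1-aligned)
4..12  mtime  (8B, 2-aligned)
12..30  blocks  (18B, 2-aligned)
30..31  signature  (1B, 1-aligned)
31..32  -- padding (1B)
32..36  size  (4B, 2-aligned)
36..60  crc  (24B, 2-aligned)
sizeof = 60, alignof = 2
data bytes 59, size 60 → padding 1

1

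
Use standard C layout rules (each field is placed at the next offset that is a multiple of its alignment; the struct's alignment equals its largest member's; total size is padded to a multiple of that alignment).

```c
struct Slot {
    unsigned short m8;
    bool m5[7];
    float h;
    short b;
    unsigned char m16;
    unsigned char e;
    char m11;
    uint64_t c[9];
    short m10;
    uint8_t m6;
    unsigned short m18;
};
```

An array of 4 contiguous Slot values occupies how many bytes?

m8 at 0 (size 2, align 2) → ends 2
m5 at 2 (size 7, align 1) → ends 9
pad 3 to align 4 for h
h at 12 (size 4, align 4) → ends 16
b at 16 (size 2, align 2) → ends 18
m16 at 18 (size 1, align 1) → ends 19
e at 19 (size 1, align 1) → ends 20
m11 at 20 (size 1, align 1) → ends 21
pad 3 to align 8 for c
c at 24 (size 72, align 8) → ends 96
m10 at 96 (size 2, align 2) → ends 98
m6 at 98 (size 1, align 1) → ends 99
pad 1 to align 2 for m18
m18 at 100 (size 2, align 2) → ends 102
tail pad 2 to reach multiple of 8
total 104 bytes, alignment 8
array of 4: 4 × 104 = 416

416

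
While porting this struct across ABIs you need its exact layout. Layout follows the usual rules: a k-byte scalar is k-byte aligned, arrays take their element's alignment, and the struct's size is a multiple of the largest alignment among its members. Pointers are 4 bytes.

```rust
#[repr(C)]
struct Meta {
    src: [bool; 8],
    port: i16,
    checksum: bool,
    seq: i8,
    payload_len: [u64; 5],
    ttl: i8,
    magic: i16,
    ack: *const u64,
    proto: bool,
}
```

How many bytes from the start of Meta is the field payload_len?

16

src at 0 (size 8, align 1) → ends 8
port at 8 (size 2, align 2) → ends 10
checksum at 10 (size 1, align 1) → ends 11
seq at 11 (size 1, align 1) → ends 12
pad 4 to align 8 for payload_len
payload_len at 16 (size 40, align 8) → ends 56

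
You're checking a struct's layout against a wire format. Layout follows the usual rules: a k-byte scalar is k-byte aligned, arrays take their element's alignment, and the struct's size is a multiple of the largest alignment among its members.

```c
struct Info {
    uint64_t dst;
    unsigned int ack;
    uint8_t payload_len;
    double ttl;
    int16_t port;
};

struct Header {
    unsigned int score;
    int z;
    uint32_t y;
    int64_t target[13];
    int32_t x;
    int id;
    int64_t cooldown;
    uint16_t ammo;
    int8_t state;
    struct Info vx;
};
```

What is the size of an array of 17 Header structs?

Info: dst at 0 (size 8, align 8) → ends 8; ack at 8 (size 4, align 4) → ends 12; payload_len at 12 (size 1, align 1) → ends 13; pad 3 to align 8 for ttl; ttl at 16 (size 8, align 8) → ends 24; port at 24 (size 2, align 2) → ends 26; tail pad 6 to reach multiple of 8; total 32 bytes, alignment 8
score at 0 (size 4, align 4) → ends 4
z at 4 (size 4, align 4) → ends 8
y at 8 (size 4, align 4) → ends 12
pad 4 to align 8 for target
target at 16 (size 104, align 8) → ends 120
x at 120 (size 4, align 4) → ends 124
id at 124 (size 4, align 4) → ends 128
cooldown at 128 (size 8, align 8) → ends 136
ammo at 136 (size 2, align 2) → ends 138
state at 138 (size 1, align 1) → ends 139
pad 5 to align 8 for vx
vx at 144 (size 32, align 8) → ends 176
total 176 bytes, alignment 8
array of 17: 17 × 176 = 2992

2992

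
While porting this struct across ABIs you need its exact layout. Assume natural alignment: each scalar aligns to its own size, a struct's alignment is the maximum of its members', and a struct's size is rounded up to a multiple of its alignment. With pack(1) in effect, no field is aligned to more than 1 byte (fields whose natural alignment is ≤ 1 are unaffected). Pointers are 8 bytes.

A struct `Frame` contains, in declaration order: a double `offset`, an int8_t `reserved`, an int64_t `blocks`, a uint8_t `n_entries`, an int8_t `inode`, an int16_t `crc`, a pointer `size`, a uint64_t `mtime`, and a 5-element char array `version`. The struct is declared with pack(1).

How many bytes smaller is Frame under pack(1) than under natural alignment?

14

natural layout:
  offset at 0 (size 8, align 8) → ends 8
  reserved at 8 (size 1, align 1) → ends 9
  pad 7 to align 8 for blocks
  blocks at 16 (size 8, align 8) → ends 24
  n_entries at 24 (size 1, align 1) → ends 25
  inode at 25 (size 1, align 1) → ends 26
  crc at 26 (size 2, align 2) → ends 28
  pad 4 to align 8 for size
  size at 32 (size 8, align 8) → ends 40
  mtime at 40 (size 8, align 8) → ends 48
  version at 48 (size 5, align 1) → ends 53
  tail pad 3 to reach multiple of 8
  total 56 bytes, alignment 8
packed(1) layout:
  offset at 0 (size 8, align 1) → ends 8
  reserved at 8 (size 1, align 1) → ends 9
  blocks at 9 (size 8, align 1) → ends 17
  n_entries at 17 (size 1, align 1) → ends 18
  inode at 18 (size 1, align 1) → ends 19
  crc at 19 (size 2, align 1) → ends 21
  size at 21 (size 8, align 1) → ends 29
  mtime at 29 (size 8, align 1) → ends 37
  version at 37 (size 5, align 1) → ends 42
  total 42 bytes, alignment 1
56 − 42 = 14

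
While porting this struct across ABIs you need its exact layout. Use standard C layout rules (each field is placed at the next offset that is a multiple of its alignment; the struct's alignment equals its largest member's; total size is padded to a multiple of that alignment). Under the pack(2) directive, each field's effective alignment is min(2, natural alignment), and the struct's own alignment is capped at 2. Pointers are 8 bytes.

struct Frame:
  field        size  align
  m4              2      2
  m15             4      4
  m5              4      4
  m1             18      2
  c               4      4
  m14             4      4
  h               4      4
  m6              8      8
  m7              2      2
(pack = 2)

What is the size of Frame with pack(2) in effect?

m4 at 0 (size 2, align 2) → ends 2
m15 at 2 (size 4, align 2) → ends 6
m5 at 6 (size 4, align 2) → ends 10
m1 at 10 (size 18, align 2) → ends 28
c at 28 (size 4, align 2) → ends 32
m14 at 32 (size 4, align 2) → ends 36
h at 36 (size 4, align 2) → ends 40
m6 at 40 (size 8, align 2) → ends 48
m7 at 48 (size 2, align 2) → ends 50
total 50 bytes, alignment 2

50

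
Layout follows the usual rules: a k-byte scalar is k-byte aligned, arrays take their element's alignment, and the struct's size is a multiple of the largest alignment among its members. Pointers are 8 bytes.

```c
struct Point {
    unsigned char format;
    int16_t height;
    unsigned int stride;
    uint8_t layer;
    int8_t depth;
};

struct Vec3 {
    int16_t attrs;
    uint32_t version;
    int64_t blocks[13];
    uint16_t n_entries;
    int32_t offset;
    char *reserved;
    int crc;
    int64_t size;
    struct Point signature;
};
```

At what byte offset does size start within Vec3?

136

Point: format at 0 (size 1, align 1) → ends 1; pad 1 to align 2 for height; height at 2 (size 2, align 2) → ends 4; stride at 4 (size 4, align 4) → ends 8; layer at 8 (size 1, align 1) → ends 9; depth at 9 (size 1, align 1) → ends 10; tail pad 2 to reach multiple of 4; total 12 bytes, alignment 4
attrs at 0 (size 2, align 2) → ends 2
pad 2 to align 4 for version
version at 4 (size 4, align 4) → ends 8
blocks at 8 (size 104, align 8) → ends 112
n_entries at 112 (size 2, align 2) → ends 114
pad 2 to align 4 for offset
offset at 116 (size 4, align 4) → ends 120
reserved at 120 (size 8, align 8) → ends 128
crc at 128 (size 4, align 4) → ends 132
pad 4 to align 8 for size
size at 136 (size 8, align 8) → ends 144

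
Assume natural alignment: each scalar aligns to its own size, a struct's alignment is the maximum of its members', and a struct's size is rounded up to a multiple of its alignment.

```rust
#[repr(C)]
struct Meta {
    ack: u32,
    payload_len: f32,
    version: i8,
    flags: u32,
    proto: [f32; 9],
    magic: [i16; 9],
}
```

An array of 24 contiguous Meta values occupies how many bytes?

1728

ack at 0 (size 4, align 4) → ends 4
payload_len at 4 (size 4, align 4) → ends 8
version at 8 (size 1, align 1) → ends 9
pad 3 to align 4 for flags
flags at 12 (size 4, align 4) → ends 16
proto at 16 (size 36, align 4) → ends 52
magic at 52 (size 18, align 2) → ends 70
tail pad 2 to reach multiple of 4
total 72 bytes, alignment 4
array of 24: 24 × 72 = 1728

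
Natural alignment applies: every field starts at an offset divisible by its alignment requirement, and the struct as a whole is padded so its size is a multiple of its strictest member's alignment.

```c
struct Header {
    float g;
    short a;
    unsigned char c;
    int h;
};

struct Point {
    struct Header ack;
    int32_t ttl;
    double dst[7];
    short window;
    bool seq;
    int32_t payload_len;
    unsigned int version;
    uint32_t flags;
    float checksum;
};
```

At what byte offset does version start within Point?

80

Header: g at 0 (size 4, align 4) → ends 4; a at 4 (size 2, align 2) → ends 6; c at 6 (size 1, align 1) → ends 7; pad 1 to align 4 for h; h at 8 (size 4, align 4) → ends 12; total 12 bytes, alignment 4
ack at 0 (size 12, align 4) → ends 12
ttl at 12 (size 4, align 4) → ends 16
dst at 16 (size 56, align 8) → ends 72
window at 72 (size 2, align 2) → ends 74
seq at 74 (size 1, align 1) → ends 75
pad 1 to align 4 for payload_len
payload_len at 76 (size 4, align 4) → ends 80
version at 80 (size 4, align 4) → ends 84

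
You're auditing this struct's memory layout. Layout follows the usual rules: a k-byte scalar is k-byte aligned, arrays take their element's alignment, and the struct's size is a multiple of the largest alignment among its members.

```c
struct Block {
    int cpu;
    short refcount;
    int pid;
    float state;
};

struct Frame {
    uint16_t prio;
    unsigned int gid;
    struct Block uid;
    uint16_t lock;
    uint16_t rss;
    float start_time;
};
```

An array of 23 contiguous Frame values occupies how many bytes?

736

Block: 0..4  cpu  (4B, 4-aligned); 4..6  refcount  (2B, 2-aligned); 6..8  -- padding (2B); 8..12  pid  (4B, 4-aligned); 12..16  state  (4B, 4-aligned); sizeof = 16, alignof = 4
0..2  prio  (2B, 2-aligned)
2..4  -- padding (2B)
4..8  gid  (4B, 4-aligned)
8..24  uid  (16B, 4-aligned)
24..26  lock  (2B, 2-aligned)
26..28  rss  (2B, 2-aligned)
28..32  start_time  (4B, 4-aligned)
sizeof = 32, alignof = 4
array of 23: 23 × 32 = 736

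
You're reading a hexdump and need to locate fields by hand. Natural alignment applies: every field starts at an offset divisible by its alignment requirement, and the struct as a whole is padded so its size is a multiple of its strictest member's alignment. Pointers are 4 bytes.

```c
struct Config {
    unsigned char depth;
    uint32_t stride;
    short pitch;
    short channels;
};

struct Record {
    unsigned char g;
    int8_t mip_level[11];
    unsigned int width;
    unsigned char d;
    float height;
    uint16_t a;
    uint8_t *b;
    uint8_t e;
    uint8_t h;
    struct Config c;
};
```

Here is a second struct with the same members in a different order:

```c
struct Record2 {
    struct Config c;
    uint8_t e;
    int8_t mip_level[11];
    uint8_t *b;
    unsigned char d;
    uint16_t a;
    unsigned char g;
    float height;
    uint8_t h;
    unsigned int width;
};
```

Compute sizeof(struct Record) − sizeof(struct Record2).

Config: depth at 0 (size 1, align 1) → ends 1; pad 3 to align 4 for stride; stride at 4 (size 4, align 4) → ends 8; pitch at 8 (size 2, align 2) → ends 10; channels at 10 (size 2, align 2) → ends 12; total 12 bytes, alignment 4
g at 0 (size 1, align 1) → ends 1
mip_level at 1 (size 11, align 1) → ends 12
width at 12 (size 4, align 4) → ends 16
d at 16 (size 1, align 1) → ends 17
pad 3 to align 4 for height
height at 20 (size 4, align 4) → ends 24
a at 24 (size 2, align 2) → ends 26
pad 2 to align 4 for b
b at 28 (size 4, align 4) → ends 32
e at 32 (size 1, align 1) → ends 33
h at 33 (size 1, align 1) → ends 34
pad 2 to align 4 for c
c at 36 (size 12, align 4) → ends 48
total 48 bytes, alignment 4
— Record2 —
c at 0 (size 12, align 4) → ends 12
e at 12 (size 1, align 1) → ends 13
mip_level at 13 (size 11, align 1) → ends 24
b at 24 (size 4, align 4) → ends 28
d at 28 (size 1, align 1) → ends 29
pad 1 to align 2 for a
a at 30 (size 2, align 2) → ends 32
g at 32 (size 1, align 1) → ends 33
pad 3 to align 4 for height
height at 36 (size 4, align 4) → ends 40
h at 40 (size 1, align 1) → ends 41
pad 3 to align 4 for width
width at 44 (size 4, align 4) → ends 48
total 48 bytes, alignment 4
48 − 48 = 0

0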